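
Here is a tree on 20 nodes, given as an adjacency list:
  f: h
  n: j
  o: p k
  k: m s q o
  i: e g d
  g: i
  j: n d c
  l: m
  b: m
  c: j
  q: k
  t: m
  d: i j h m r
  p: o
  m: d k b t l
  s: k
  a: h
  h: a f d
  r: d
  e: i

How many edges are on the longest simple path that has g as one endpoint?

The node farthest from g is p, via g – i – d – m – k – o – p — 6 edges.

6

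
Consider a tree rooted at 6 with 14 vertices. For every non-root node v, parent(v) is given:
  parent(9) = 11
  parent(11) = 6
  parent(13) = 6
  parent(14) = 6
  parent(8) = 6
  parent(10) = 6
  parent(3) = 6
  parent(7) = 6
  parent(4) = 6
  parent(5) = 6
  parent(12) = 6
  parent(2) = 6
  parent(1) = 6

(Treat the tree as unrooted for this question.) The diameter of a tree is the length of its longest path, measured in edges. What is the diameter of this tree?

BFS from 9 reaches 2 last, at distance 3; BFS from 2 confirms no node is farther.
Path: 9–11–6–2.

3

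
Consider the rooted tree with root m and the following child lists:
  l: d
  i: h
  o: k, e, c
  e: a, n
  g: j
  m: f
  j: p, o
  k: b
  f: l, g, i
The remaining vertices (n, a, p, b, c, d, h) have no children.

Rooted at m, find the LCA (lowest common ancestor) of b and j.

j

b's ancestor chain is b, k, o, j, g, f, m and j's is j, g, f, m; they first meet at j.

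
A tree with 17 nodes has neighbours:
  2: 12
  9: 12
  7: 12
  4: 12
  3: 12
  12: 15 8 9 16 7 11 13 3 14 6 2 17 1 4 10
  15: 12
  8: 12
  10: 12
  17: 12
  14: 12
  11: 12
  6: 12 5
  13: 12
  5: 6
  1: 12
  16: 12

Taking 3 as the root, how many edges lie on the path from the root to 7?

Climbing from 7 to the root: 7–12–3. That's 2 steps.

2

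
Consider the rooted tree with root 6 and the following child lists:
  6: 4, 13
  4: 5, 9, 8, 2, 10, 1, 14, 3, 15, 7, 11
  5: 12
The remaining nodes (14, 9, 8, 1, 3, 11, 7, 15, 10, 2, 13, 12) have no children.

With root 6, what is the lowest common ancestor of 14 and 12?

4

Ancestors of 14 (toward the root): 14, 4, 6.
Ancestors of 12: 12, 5, 4, 6.
The deepest node appearing in both lists is 4.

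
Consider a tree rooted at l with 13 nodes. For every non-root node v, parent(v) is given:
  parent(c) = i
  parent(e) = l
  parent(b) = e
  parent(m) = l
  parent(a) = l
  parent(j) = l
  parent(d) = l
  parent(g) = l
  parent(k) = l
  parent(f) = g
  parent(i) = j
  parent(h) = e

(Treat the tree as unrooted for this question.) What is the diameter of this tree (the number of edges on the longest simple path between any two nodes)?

5

BFS from c reaches f last, at distance 5; BFS from f confirms no node is farther.
Path: c–i–j–l–g–f.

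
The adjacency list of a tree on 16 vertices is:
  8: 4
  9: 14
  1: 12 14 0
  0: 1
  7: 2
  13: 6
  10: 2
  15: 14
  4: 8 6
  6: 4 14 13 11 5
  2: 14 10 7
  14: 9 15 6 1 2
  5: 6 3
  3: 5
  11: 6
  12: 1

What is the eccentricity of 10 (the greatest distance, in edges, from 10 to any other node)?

Distances from 10 peak at 5, attained at 8 (3 also at distance 5).
10-2-14-6-4-8

5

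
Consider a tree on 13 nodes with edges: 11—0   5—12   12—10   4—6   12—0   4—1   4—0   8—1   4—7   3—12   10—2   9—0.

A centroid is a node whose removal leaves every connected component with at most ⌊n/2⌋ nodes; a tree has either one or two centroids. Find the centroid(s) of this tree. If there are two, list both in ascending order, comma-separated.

0

Removing 0 splits the tree into components of sizes 5, 5, 1, 1; the largest is 5 ≤ ⌊13/2⌋ = 6.
Every other node leaves some component of size > 6, so the centroid is unique.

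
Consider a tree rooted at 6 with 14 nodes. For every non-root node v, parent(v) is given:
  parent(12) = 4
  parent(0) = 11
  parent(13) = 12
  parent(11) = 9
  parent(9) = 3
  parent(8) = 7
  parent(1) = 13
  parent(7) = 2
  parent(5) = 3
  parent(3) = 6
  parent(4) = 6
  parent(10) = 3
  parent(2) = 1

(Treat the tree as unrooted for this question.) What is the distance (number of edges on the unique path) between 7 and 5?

8

Walking from 7: 7–2–1–13–12–4–6–3–5. Length 8.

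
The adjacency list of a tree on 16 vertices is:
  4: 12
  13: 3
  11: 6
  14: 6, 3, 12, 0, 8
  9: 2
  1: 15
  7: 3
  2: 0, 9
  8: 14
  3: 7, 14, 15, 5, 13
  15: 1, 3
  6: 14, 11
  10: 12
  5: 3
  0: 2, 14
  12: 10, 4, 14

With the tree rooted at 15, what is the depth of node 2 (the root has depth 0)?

4

Climbing from 2 to the root: 2–0–14–3–15. That's 4 steps.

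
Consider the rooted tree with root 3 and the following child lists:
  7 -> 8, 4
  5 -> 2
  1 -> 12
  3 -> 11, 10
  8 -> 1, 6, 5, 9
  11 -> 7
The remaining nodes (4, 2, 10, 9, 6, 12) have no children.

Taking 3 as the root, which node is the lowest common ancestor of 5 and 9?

8

5's ancestor chain is 5, 8, 7, 11, 3 and 9's is 9, 8, 7, 11, 3; they first meet at 8.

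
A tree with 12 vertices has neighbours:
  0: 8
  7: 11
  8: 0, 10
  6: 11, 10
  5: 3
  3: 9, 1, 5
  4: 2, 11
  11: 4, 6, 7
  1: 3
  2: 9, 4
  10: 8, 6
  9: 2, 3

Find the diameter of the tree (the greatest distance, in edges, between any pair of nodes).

A longest path is 1 - 3 - 9 - 2 - 4 - 11 - 6 - 10 - 8 - 0, with 9 edges.

9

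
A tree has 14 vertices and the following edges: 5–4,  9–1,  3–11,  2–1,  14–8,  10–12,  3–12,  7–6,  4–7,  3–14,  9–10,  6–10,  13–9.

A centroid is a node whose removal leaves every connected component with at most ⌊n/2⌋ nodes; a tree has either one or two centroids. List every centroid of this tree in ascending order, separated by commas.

Delete 10: the remaining components have sizes 5, 4, 4. Max 5 ≤ 7, so 10 is a centroid.
Every other node leaves some component of size > 7, so the centroid is unique.

10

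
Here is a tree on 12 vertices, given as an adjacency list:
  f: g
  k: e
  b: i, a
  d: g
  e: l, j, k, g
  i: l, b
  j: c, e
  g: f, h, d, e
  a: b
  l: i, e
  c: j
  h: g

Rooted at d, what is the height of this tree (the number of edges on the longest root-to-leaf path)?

6

A deepest node is a, reached by d-g-e-l-i-b-a.
That path has 6 edges, so the height is 6.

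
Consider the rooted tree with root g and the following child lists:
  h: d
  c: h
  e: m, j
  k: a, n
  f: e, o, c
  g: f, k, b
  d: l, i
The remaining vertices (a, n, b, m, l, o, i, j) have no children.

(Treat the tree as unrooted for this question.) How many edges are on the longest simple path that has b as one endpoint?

Distances from b peak at 6, attained at i (l also at distance 6).
b-g-f-c-h-d-i

6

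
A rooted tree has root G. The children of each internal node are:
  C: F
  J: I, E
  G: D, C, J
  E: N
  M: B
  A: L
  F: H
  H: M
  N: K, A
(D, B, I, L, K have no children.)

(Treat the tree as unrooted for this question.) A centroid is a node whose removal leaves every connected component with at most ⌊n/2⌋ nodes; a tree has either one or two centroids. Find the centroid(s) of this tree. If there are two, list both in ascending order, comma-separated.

Delete G: the remaining components have sizes 7, 5, 1. Max 7 ≤ 7, so G is a centroid.
J is adjacent to G and is also a centroid (the largest component after removing it is likewise 7).

G, J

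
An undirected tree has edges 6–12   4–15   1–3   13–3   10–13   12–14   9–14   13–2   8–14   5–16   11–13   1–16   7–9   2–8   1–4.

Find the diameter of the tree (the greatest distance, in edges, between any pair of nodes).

A longest path is 7 – 9 – 14 – 8 – 2 – 13 – 3 – 1 – 4 – 15, with 9 edges.

9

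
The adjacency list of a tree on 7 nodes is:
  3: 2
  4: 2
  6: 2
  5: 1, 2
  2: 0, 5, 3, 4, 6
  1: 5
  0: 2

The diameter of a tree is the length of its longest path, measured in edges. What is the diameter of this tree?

3

Starting from 1, a farthest node is 6 at distance 3.
One longest path: 1 - 5 - 2 - 6.
So the diameter is 3.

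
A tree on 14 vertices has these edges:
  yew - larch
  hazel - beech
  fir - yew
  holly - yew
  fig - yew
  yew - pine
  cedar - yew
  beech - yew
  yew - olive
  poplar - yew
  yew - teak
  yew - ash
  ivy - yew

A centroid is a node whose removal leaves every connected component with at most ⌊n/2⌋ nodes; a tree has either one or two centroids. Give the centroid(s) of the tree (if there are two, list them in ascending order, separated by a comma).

yew

If yew is removed the pieces have sizes 2, 1, 1, 1, 1, 1, 1, 1, 1, 1, 1, 1, all ≤ ⌊14/2⌋ = 7.
No neighbour of yew does as well, so yew is the unique centroid.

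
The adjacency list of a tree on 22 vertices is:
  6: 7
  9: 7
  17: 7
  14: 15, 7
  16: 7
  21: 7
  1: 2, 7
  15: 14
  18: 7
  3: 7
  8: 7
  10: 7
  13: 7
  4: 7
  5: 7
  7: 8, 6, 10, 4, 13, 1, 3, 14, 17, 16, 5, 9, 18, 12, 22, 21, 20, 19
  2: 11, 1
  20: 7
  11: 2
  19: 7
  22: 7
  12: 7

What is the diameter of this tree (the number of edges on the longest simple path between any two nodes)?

5

Starting from 11, a farthest node is 15 at distance 5.
One longest path: 11 – 2 – 1 – 7 – 14 – 15.
So the diameter is 5.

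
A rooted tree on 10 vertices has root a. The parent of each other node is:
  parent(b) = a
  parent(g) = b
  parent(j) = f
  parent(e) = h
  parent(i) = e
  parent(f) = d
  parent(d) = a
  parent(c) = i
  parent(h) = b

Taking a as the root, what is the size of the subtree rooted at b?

6

The subtree rooted at b contains: b, h, g, e, i, c — 6 nodes.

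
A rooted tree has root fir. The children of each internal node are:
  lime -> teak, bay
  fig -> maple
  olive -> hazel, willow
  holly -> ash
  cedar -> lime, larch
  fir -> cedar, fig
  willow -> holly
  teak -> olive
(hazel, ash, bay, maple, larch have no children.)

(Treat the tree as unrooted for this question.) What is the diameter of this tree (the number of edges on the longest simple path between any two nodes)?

9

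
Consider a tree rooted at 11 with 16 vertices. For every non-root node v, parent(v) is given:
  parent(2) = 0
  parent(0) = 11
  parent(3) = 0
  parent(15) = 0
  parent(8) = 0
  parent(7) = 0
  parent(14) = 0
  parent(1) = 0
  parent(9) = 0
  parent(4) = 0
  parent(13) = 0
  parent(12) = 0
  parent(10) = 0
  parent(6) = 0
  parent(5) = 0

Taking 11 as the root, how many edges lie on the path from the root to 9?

Path from 11 to 9: 11 – 0 – 9, which has 2 edges.

2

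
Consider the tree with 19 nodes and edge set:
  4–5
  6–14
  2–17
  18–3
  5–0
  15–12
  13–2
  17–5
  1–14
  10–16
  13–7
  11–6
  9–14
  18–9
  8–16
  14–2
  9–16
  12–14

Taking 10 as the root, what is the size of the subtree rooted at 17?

Descendants of 17 (including itself): 17, 5, 0, 4. That's 4.

4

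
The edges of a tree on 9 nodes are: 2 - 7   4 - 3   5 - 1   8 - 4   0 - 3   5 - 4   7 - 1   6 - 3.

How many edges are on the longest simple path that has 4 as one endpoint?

4

Distances from 4 peak at 4, attained at 2.
4-5-1-7-2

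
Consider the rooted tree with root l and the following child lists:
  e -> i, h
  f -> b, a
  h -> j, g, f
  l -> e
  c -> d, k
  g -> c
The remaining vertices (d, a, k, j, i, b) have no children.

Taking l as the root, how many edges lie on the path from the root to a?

l – e – h – f – a — 4 edges.

4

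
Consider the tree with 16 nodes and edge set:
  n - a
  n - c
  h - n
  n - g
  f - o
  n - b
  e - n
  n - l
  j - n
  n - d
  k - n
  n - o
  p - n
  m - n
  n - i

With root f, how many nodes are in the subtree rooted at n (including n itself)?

n's subtree: {n, i, b, e, d, k, l, p, m, h, c, a, g, j}, size 14.

14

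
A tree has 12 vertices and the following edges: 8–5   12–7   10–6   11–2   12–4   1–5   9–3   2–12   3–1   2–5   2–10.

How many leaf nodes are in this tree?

6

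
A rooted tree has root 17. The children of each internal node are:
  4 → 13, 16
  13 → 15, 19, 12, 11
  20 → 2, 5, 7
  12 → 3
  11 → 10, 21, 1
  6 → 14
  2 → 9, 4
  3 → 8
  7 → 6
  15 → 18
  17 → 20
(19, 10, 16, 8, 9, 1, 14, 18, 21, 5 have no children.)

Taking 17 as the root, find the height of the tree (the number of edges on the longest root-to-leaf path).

7

A deepest node is 8, reached by 17 → 20 → 2 → 4 → 13 → 12 → 3 → 8.
That path has 7 edges, so the height is 7.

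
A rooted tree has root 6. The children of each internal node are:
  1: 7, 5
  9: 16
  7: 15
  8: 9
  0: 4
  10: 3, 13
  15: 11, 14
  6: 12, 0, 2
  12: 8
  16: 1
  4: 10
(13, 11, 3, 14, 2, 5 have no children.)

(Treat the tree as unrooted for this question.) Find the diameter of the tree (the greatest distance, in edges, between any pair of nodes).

A longest path is 3 – 10 – 4 – 0 – 6 – 12 – 8 – 9 – 16 – 1 – 7 – 15 – 11, with 12 edges.

12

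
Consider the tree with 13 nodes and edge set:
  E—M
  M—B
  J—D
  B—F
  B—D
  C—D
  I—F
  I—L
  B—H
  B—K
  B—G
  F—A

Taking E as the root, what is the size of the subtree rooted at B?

11

Descendants of B (including itself): B, D, K, G, F, H, J, C, I, A, L. That's 11.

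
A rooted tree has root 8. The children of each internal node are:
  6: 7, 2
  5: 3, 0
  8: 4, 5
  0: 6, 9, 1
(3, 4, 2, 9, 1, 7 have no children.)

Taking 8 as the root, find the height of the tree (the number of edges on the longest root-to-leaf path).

4

The longest root-to-leaf path is 8 → 5 → 0 → 6 → 7 (4 edges).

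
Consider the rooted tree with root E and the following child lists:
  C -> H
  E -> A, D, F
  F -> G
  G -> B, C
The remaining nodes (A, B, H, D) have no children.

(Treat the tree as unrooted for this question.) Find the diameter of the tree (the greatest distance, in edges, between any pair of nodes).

5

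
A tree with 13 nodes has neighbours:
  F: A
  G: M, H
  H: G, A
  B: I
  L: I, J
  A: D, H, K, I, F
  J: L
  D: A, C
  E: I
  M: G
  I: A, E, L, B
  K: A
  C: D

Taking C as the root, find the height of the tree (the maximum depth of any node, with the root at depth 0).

M sits deepest: C–D–A–H–G–M — 5 edges from the root.

5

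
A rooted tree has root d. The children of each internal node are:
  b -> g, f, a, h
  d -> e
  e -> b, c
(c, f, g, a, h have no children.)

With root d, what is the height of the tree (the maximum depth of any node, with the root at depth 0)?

The longest root-to-leaf path is d-e-b-h (3 edges).

3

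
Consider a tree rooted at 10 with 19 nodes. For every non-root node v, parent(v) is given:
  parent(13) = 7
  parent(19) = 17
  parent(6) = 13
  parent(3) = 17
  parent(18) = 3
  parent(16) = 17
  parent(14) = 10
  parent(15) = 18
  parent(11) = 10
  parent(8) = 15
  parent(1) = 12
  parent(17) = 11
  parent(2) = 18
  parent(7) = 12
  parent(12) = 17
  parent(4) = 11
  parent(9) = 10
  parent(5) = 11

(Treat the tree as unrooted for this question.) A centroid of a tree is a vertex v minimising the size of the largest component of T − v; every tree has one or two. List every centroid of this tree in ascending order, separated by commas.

17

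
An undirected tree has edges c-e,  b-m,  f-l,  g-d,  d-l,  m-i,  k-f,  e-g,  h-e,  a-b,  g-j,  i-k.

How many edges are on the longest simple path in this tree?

A longest path is a–b–m–i–k–f–l–d–g–e–h, with 10 edges.

10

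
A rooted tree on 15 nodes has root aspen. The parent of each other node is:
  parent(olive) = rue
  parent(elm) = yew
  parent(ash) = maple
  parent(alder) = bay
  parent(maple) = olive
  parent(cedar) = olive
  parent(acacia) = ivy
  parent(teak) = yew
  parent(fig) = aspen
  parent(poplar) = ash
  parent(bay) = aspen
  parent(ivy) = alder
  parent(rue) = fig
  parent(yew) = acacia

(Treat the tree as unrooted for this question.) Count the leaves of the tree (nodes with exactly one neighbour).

Degree-1 nodes: cedar, elm, poplar, teak — 4 of them.

4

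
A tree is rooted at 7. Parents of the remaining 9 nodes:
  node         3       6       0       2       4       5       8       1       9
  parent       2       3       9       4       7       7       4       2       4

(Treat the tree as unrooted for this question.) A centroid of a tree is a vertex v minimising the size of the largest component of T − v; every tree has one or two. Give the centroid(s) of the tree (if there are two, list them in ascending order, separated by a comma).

4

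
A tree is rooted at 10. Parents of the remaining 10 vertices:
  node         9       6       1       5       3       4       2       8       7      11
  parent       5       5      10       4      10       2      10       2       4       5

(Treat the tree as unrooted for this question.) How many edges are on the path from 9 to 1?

5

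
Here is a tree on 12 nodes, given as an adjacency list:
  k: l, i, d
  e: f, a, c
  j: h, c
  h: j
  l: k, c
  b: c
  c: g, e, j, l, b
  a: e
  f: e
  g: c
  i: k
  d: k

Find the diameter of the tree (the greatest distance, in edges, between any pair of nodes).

5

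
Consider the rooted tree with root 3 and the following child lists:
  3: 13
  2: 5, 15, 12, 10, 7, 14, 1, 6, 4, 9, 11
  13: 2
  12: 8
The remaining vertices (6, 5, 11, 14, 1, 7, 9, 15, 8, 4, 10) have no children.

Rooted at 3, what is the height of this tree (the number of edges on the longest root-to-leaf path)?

4

The longest root-to-leaf path is 3 – 13 – 2 – 12 – 8 (4 edges).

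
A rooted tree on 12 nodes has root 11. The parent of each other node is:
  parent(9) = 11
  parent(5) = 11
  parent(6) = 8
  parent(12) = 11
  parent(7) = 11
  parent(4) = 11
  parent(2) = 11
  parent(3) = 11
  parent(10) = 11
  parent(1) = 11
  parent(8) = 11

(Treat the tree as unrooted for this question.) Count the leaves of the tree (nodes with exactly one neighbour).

10

Exactly 10 nodes have a single neighbour: 1, 2, 3, 4, 5, 6, 7, 9, 10, 12.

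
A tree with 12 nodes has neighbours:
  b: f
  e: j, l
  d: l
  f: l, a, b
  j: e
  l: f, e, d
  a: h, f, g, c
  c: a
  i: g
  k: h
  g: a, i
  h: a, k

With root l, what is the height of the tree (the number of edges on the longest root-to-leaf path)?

4

The longest root-to-leaf path is l-f-a-h-k (4 edges).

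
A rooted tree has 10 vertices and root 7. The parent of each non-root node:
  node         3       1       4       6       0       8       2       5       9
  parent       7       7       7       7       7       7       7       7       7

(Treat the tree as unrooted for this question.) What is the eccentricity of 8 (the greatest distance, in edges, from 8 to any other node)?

2

A farthest node from 8 is 0 (5, 9, 3, 4, 1, 6, 2 also at distance 2).
The path 8-7-0 has 2 edges.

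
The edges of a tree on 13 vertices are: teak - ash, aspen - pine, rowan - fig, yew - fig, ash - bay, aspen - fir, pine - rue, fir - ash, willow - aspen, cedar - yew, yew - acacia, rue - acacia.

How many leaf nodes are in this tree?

Exactly 5 nodes have a single neighbour: bay, cedar, rowan, teak, willow.

5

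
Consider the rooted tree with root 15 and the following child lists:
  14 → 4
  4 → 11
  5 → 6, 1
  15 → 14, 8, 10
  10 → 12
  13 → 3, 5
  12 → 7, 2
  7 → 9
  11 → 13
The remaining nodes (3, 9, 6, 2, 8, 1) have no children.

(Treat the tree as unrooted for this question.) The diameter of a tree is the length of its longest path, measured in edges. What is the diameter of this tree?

10

Starting from 9, a farthest node is 1 at distance 10.
One longest path: 9-7-12-10-15-14-4-11-13-5-1.
So the diameter is 10.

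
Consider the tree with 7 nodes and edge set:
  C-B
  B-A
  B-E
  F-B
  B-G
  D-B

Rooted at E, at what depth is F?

Climbing from F to the root: F–B–E. That's 2 steps.

2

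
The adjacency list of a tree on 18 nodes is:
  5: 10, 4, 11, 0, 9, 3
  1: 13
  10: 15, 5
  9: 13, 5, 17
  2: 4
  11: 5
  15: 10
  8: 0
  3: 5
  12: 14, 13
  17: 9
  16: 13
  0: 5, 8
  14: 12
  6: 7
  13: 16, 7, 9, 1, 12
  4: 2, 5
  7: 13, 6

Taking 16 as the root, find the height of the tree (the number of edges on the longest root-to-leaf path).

5

A deepest node is 8, reached by 16-13-9-5-0-8.
That path has 5 edges, so the height is 5.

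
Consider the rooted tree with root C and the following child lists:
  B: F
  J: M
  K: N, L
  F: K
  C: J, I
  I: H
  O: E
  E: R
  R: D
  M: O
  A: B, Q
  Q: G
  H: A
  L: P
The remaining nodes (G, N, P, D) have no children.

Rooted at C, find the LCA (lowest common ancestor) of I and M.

C

Ancestors of I (toward the root): I, C.
Ancestors of M: M, J, C.
The deepest node appearing in both lists is C.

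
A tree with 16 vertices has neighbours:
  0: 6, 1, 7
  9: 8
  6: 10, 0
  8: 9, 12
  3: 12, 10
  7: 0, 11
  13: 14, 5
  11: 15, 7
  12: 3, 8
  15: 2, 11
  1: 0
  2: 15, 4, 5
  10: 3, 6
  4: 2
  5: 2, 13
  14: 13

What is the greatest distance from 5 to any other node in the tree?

11

A farthest node from 5 is 9.
The path 5 – 2 – 15 – 11 – 7 – 0 – 6 – 10 – 3 – 12 – 8 – 9 has 11 edges.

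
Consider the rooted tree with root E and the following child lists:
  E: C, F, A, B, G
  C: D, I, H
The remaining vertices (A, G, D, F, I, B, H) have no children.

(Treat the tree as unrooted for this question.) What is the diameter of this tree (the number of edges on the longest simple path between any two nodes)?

3

A longest path is G - E - C - H, with 3 edges.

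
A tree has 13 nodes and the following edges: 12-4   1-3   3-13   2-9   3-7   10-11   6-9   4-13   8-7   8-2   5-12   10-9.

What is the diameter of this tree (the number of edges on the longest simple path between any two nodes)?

Starting from 5, a farthest node is 11 at distance 10.
One longest path: 5–12–4–13–3–7–8–2–9–10–11.
So the diameter is 10.

10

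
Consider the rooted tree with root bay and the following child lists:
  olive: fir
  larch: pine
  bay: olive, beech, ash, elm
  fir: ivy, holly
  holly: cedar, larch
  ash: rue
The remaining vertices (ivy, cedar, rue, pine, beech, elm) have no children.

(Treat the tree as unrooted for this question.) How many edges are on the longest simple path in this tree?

7

A longest path is rue–ash–bay–olive–fir–holly–larch–pine, with 7 edges.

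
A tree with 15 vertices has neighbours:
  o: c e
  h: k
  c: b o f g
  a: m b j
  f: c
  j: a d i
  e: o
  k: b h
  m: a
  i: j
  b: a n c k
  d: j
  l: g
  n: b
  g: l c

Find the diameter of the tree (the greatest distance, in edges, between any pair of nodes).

A longest path is d – j – a – b – c – g – l, with 6 edges.

6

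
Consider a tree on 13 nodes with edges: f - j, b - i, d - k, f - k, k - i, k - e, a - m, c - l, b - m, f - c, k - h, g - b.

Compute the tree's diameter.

BFS from a reaches l last, at distance 7; BFS from l confirms no node is farther.
Path: a–m–b–i–k–f–c–l.

7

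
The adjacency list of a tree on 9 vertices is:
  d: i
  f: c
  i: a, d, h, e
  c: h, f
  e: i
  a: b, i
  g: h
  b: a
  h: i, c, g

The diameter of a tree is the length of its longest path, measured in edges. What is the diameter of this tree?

5

BFS from f reaches b last, at distance 5; BFS from b confirms no node is farther.
Path: f - c - h - i - a - b.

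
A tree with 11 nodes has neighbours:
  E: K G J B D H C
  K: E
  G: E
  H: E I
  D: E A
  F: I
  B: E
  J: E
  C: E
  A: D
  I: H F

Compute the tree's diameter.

A longest path is F – I – H – E – D – A, with 5 edges.

5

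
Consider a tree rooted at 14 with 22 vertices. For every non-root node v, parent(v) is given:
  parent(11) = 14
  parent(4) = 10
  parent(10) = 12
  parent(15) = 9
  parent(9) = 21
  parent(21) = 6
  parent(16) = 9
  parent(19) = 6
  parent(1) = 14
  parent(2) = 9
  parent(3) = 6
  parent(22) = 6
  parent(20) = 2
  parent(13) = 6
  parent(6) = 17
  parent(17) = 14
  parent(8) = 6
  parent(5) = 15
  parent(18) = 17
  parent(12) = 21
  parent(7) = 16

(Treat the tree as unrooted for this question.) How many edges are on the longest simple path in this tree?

7

A longest path is 1 – 14 – 17 – 6 – 21 – 9 – 16 – 7, with 7 edges.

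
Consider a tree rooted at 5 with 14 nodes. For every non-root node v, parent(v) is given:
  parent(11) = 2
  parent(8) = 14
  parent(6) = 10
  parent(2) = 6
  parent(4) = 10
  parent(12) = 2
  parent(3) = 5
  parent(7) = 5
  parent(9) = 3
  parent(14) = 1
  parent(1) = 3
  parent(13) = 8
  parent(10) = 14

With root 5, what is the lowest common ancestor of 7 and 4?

5

7's ancestor chain is 7, 5 and 4's is 4, 10, 14, 1, 3, 5; they first meet at 5.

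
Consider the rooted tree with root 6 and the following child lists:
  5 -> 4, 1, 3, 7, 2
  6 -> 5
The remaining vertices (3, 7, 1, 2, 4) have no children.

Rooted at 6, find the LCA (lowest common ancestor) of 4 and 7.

4's ancestor chain is 4, 5, 6 and 7's is 7, 5, 6; they first meet at 5.

5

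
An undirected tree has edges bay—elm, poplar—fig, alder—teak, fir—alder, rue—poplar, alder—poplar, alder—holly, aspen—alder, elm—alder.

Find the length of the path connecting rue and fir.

3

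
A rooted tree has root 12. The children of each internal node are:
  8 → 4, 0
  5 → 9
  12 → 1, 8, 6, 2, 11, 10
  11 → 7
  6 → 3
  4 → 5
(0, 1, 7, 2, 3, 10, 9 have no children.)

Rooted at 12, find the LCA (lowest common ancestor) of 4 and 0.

4's ancestor chain is 4, 8, 12 and 0's is 0, 8, 12; they first meet at 8.

8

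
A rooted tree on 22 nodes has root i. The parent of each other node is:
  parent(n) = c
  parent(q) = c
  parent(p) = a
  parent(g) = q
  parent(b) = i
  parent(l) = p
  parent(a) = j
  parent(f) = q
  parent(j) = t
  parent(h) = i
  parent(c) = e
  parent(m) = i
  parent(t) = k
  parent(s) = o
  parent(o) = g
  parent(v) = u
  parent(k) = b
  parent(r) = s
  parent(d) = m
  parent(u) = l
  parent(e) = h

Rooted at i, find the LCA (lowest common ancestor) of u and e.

i

Ancestors of u (toward the root): u, l, p, a, j, t, k, b, i.
Ancestors of e: e, h, i.
The deepest node appearing in both lists is i.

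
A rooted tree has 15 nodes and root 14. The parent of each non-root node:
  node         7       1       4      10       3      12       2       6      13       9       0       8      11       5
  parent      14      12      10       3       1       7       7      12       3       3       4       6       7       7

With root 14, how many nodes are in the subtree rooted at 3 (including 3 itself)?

3's subtree: {3, 10, 9, 13, 4, 0}, size 6.

6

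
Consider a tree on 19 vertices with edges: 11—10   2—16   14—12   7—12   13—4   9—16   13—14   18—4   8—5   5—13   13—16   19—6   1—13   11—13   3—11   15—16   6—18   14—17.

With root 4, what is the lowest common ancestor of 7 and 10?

7's ancestor chain is 7, 12, 14, 13, 4 and 10's is 10, 11, 13, 4; they first meet at 13.

13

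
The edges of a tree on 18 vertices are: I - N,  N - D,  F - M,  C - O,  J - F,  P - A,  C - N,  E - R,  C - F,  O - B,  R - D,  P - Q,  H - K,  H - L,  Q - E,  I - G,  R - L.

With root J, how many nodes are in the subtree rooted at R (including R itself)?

8

The subtree rooted at R contains: R, E, L, Q, H, P, K, A — 8 nodes.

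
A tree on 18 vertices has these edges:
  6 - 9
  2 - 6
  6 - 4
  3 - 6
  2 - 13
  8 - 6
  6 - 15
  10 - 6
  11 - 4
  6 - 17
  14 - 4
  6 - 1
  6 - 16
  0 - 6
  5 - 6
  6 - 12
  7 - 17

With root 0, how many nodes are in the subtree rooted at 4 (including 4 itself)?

The subtree rooted at 4 contains: 4, 11, 14 — 3 nodes.

3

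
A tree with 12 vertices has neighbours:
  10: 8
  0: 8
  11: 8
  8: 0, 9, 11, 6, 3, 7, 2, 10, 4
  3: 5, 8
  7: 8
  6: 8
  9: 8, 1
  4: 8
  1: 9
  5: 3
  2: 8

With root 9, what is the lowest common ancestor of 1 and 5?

9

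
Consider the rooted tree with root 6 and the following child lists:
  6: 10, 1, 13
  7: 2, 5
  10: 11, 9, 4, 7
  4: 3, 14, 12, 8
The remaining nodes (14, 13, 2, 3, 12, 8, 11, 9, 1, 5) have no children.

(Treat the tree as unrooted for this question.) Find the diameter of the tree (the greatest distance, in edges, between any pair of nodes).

4

A longest path is 5–7–10–6–13, with 4 edges.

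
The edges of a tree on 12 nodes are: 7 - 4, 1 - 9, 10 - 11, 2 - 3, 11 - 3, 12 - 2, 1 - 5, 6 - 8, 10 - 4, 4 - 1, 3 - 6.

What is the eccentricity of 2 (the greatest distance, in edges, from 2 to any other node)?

A farthest node from 2 is 5 (9 also at distance 6).
The path 2 – 3 – 11 – 10 – 4 – 1 – 5 has 6 edges.

6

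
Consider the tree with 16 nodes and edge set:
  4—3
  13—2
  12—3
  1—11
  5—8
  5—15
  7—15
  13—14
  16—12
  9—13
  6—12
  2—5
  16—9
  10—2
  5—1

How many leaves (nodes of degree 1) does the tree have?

7

The leaves are 4, 6, 7, 8, 10, 11, 14.
That is 7 leaves.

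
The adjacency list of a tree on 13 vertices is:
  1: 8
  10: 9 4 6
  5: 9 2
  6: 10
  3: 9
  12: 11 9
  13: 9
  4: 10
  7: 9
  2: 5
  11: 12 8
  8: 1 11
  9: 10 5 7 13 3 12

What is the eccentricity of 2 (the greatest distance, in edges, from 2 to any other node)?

6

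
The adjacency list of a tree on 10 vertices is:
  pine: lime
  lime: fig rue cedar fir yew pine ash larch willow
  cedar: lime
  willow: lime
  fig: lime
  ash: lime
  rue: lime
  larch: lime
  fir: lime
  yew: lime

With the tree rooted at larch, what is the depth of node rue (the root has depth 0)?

larch–lime–rue — 2 edges.

2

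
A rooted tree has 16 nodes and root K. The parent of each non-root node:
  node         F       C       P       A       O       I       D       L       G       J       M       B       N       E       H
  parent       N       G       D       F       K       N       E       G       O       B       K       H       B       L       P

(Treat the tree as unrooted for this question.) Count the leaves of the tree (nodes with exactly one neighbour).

Exactly 5 nodes have a single neighbour: A, C, I, J, M.

5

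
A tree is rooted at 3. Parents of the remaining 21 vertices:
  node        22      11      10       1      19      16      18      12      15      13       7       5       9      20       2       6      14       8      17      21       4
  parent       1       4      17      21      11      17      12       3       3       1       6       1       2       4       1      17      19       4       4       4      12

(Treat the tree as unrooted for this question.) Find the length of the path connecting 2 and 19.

Walking from 2: 2 - 1 - 21 - 4 - 11 - 19. Length 5.

5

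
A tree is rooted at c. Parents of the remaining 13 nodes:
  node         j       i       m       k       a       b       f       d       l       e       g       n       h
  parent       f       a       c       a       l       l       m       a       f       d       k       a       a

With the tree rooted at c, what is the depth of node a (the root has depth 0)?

4

Path from c to a: c – m – f – l – a, which has 4 edges.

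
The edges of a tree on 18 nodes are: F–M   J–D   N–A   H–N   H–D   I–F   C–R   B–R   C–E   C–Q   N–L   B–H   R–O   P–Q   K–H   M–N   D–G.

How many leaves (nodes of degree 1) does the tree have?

Degree-1 nodes: A, E, G, I, J, K, L, O, P — 9 of them.

9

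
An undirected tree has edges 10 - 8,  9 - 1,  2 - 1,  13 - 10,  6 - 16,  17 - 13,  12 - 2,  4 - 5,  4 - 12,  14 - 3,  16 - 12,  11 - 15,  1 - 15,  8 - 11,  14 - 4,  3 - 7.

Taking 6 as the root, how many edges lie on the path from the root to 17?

10

Path from 6 to 17: 6–16–12–2–1–15–11–8–10–13–17, which has 10 edges.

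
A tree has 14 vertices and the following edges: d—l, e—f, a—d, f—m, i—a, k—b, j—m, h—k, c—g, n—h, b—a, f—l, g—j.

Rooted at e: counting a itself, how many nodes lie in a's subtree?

Descendants of a (including itself): a, i, b, k, h, n. That's 6.

6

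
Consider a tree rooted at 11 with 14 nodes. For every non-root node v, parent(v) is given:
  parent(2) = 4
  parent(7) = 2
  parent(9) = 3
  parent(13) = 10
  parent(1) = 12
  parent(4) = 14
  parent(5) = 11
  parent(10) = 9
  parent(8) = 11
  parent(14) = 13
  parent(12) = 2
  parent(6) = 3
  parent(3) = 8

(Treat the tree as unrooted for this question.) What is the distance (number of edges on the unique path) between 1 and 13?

The path is 1 - 12 - 2 - 4 - 14 - 13, which has 5 edges.

5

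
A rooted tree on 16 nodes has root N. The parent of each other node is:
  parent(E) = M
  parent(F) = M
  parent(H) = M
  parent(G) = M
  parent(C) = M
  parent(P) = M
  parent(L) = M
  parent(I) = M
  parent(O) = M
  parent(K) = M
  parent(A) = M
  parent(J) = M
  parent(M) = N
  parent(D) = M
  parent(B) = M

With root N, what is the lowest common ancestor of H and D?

M

H's ancestor chain is H, M, N and D's is D, M, N; they first meet at M.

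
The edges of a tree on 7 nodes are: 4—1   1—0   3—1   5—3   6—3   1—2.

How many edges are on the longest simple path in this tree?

3

Starting from 6, a farthest node is 0 at distance 3.
One longest path: 6-3-1-0.
So the diameter is 3.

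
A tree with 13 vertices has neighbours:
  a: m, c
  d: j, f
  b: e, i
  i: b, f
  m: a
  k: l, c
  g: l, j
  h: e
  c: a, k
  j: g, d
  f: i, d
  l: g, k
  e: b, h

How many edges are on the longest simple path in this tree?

12

BFS from h reaches m last, at distance 12; BFS from m confirms no node is farther.
Path: h - e - b - i - f - d - j - g - l - k - c - a - m.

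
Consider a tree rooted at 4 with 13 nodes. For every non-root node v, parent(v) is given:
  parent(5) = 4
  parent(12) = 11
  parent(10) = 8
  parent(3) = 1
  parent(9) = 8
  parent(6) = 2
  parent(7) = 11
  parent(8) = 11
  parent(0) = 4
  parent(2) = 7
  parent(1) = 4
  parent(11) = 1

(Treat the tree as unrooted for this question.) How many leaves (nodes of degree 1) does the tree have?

7

Exactly 7 nodes have a single neighbour: 0, 3, 5, 6, 9, 10, 12.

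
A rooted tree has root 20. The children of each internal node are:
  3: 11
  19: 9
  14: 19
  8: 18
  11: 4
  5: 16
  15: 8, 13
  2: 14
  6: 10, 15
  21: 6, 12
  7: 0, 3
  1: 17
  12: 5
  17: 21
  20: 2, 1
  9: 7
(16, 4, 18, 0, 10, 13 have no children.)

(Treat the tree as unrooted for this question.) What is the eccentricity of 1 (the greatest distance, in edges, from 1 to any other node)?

9

A farthest node from 1 is 4.
The path 1 – 20 – 2 – 14 – 19 – 9 – 7 – 3 – 11 – 4 has 9 edges.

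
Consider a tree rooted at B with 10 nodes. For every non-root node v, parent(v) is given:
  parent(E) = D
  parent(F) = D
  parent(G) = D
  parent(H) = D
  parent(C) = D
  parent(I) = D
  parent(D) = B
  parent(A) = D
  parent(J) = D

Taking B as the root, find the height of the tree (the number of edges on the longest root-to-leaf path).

2

E sits deepest: B–D–E — 2 edges from the root.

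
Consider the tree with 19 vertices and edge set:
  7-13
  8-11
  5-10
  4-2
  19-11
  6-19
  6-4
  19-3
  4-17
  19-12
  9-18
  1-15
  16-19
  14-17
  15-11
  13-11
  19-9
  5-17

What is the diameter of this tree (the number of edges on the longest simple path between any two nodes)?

A longest path is 10-5-17-4-6-19-11-15-1, with 8 edges.

8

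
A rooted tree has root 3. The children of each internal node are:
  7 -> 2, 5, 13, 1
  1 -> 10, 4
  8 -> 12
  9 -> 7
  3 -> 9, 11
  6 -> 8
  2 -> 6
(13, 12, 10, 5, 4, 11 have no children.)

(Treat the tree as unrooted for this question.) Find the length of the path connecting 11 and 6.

5

The path is 11 – 3 – 9 – 7 – 2 – 6, which has 5 edges.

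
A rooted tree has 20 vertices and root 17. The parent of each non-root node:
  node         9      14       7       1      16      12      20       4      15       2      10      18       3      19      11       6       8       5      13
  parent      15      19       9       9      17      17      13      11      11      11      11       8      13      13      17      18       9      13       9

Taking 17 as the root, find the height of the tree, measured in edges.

14 sits deepest: 17-11-15-9-13-19-14 — 6 edges from the root.

6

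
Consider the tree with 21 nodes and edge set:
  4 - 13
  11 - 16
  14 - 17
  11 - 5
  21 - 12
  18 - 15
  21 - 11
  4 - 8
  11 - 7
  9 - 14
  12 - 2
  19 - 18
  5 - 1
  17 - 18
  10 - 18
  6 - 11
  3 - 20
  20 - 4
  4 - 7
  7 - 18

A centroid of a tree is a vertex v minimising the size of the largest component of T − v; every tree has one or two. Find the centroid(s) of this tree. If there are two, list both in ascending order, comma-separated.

Removing 7 splits the tree into components of sizes 8, 7, 5; the largest is 8 ≤ ⌊21/2⌋ = 10.
No neighbour of 7 does as well, so 7 is the unique centroid.

7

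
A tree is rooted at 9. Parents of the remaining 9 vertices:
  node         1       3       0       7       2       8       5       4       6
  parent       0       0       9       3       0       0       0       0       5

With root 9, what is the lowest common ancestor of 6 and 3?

Ancestors of 6 (toward the root): 6, 5, 0, 9.
Ancestors of 3: 3, 0, 9.
The deepest node appearing in both lists is 0.

0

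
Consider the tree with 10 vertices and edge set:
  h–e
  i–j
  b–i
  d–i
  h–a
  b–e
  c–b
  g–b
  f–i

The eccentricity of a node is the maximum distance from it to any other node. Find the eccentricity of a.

5

Distances from a peak at 5, attained at d (j, f also at distance 5).
a-h-e-b-i-d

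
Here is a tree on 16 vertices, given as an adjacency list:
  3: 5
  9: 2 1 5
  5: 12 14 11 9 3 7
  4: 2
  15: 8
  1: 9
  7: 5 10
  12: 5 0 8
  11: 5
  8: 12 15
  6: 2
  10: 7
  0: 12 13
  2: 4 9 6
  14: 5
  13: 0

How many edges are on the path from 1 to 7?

1 – 9 – 5 – 7: 3 edges.

3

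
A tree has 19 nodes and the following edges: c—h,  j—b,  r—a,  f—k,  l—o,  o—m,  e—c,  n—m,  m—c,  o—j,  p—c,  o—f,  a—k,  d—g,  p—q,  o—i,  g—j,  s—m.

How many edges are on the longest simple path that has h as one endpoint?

The node farthest from h is r, via h–c–m–o–f–k–a–r — 7 edges.

7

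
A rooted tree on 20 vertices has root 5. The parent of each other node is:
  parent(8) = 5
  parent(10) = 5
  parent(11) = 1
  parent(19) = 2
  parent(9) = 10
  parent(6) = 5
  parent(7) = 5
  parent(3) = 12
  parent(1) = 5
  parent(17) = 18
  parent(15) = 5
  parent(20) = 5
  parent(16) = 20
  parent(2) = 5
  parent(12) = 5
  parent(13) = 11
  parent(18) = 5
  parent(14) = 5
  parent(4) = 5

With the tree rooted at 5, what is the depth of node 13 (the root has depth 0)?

3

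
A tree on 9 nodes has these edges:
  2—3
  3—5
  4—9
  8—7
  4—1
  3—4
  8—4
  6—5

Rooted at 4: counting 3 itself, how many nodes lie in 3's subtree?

The subtree rooted at 3 contains: 3, 5, 2, 6 — 4 nodes.

4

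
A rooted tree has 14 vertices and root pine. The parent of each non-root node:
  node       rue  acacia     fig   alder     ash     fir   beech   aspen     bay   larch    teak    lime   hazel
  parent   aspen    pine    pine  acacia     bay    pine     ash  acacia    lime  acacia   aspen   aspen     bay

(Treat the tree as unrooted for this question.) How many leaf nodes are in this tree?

8

Exactly 8 nodes have a single neighbour: alder, beech, fig, fir, hazel, larch, rue, teak.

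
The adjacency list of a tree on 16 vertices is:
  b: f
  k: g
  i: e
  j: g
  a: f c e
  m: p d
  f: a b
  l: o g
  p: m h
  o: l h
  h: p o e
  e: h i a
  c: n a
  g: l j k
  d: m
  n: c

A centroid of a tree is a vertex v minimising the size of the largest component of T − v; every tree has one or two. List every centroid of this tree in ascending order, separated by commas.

h

Removing h splits the tree into components of sizes 7, 5, 3; the largest is 7 ≤ ⌊16/2⌋ = 8.
Every other node leaves some component of size > 8, so the centroid is unique.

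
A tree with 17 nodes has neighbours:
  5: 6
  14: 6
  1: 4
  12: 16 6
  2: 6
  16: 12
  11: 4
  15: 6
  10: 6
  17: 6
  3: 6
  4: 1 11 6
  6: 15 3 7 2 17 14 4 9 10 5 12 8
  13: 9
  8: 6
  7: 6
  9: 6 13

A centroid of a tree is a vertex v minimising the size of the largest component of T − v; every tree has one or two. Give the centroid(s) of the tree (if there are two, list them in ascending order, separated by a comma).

If 6 is removed the pieces have sizes 3, 2, 2, 1, 1, 1, 1, 1, 1, 1, 1, 1, all ≤ ⌊17/2⌋ = 8.
Every other node leaves some component of size > 8, so the centroid is unique.

6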